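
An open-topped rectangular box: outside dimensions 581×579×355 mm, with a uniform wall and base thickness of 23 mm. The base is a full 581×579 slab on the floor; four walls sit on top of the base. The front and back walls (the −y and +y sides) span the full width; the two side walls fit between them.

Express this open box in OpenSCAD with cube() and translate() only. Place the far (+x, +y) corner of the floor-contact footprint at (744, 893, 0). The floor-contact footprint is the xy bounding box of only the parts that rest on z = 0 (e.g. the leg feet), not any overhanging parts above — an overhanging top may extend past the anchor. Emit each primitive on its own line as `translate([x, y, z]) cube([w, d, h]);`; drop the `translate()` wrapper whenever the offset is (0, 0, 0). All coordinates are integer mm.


translate([163, 314, 0]) cube([581, 579, 23]);
translate([163, 314, 23]) cube([581, 23, 332]);
translate([163, 870, 23]) cube([581, 23, 332]);
translate([163, 337, 23]) cube([23, 533, 332]);
translate([721, 337, 23]) cube([23, 533, 332]);


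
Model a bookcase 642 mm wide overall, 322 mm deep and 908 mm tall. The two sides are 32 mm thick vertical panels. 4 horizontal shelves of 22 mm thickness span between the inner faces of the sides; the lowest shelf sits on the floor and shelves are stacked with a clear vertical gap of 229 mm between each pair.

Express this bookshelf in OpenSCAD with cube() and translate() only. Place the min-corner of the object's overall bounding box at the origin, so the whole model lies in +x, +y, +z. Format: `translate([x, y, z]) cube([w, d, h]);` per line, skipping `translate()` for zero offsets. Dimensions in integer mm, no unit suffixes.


cube([32, 322, 908]);
translate([610, 0, 0]) cube([32, 322, 908]);
translate([32, 0, 0]) cube([578, 322, 22]);
translate([32, 0, 251]) cube([578, 322, 22]);
translate([32, 0, 502]) cube([578, 322, 22]);
translate([32, 0, 753]) cube([578, 322, 22]);


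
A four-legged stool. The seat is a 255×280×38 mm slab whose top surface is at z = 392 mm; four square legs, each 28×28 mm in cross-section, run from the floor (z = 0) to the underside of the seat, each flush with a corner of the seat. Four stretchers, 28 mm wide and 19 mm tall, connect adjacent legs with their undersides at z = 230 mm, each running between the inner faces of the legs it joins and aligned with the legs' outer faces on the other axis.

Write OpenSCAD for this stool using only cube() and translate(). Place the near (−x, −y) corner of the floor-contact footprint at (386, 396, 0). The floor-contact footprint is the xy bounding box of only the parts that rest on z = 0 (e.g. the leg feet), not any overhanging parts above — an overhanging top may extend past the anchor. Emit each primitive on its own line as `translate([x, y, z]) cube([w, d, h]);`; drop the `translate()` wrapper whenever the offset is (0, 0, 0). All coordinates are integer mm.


translate([386, 396, 354]) cube([255, 280, 38]);
translate([386, 396, 0]) cube([28, 28, 354]);
translate([613, 396, 0]) cube([28, 28, 354]);
translate([386, 648, 0]) cube([28, 28, 354]);
translate([613, 648, 0]) cube([28, 28, 354]);
translate([414, 396, 230]) cube([199, 28, 19]);
translate([414, 648, 230]) cube([199, 28, 19]);
translate([386, 424, 230]) cube([28, 224, 19]);
translate([613, 424, 230]) cube([28, 224, 19]);


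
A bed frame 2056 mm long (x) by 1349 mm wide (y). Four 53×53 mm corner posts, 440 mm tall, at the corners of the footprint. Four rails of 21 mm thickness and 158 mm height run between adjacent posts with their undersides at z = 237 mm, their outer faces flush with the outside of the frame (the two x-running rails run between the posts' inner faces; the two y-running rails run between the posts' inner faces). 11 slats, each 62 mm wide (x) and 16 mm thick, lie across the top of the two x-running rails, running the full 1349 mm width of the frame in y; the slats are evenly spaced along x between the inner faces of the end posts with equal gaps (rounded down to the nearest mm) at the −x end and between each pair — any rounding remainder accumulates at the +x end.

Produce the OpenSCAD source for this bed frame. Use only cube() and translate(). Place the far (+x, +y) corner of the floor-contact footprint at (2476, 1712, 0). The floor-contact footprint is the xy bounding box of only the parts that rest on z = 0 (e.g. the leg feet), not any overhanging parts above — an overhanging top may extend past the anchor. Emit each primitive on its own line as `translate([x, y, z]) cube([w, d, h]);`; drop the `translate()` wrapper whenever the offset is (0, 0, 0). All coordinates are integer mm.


// slat z = rail_z + rail_h = 237 + 158 = 395
// slat gap = ⌊(1950 − 11·62) / 12⌋ = 105
translate([420, 363, 0]) cube([53, 53, 440]);
translate([420, 1659, 0]) cube([53, 53, 440]);
translate([2423, 363, 0]) cube([53, 53, 440]);
translate([2423, 1659, 0]) cube([53, 53, 440]);
translate([473, 363, 237]) cube([1950, 21, 158]);
translate([473, 1691, 237]) cube([1950, 21, 158]);
translate([420, 416, 237]) cube([21, 1243, 158]);
translate([2455, 416, 237]) cube([21, 1243, 158]);
translate([578, 363, 395]) cube([62, 1349, 16]);
translate([745, 363, 395]) cube([62, 1349, 16]);
translate([912, 363, 395]) cube([62, 1349, 16]);
translate([1079, 363, 395]) cube([62, 1349, 16]);
translate([1246, 363, 395]) cube([62, 1349, 16]);
translate([1413, 363, 395]) cube([62, 1349, 16]);
translate([1580, 363, 395]) cube([62, 1349, 16]);
translate([1747, 363, 395]) cube([62, 1349, 16]);
translate([1914, 363, 395]) cube([62, 1349, 16]);
translate([2081, 363, 395]) cube([62, 1349, 16]);
translate([2248, 363, 395]) cube([62, 1349, 16]);


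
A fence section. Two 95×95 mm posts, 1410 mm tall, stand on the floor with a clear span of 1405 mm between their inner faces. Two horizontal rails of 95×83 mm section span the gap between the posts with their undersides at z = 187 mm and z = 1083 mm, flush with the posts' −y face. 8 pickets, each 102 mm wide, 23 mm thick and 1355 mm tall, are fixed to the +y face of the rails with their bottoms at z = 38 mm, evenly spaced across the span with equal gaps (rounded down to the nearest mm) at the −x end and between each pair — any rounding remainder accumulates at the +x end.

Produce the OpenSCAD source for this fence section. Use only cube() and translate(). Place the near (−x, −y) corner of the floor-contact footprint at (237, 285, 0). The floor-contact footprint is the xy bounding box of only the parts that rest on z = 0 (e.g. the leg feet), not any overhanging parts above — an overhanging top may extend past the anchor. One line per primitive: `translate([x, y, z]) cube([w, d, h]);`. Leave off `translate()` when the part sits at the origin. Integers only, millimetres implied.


translate([237, 285, 0]) cube([95, 95, 1410]);
translate([1737, 285, 0]) cube([95, 95, 1410]);
translate([332, 285, 187]) cube([1405, 95, 83]);
translate([332, 285, 1083]) cube([1405, 95, 83]);
translate([397, 380, 38]) cube([102, 23, 1355]);
translate([564, 380, 38]) cube([102, 23, 1355]);
translate([731, 380, 38]) cube([102, 23, 1355]);
translate([898, 380, 38]) cube([102, 23, 1355]);
translate([1065, 380, 38]) cube([102, 23, 1355]);
translate([1232, 380, 38]) cube([102, 23, 1355]);
translate([1399, 380, 38]) cube([102, 23, 1355]);
translate([1566, 380, 38]) cube([102, 23, 1355]);


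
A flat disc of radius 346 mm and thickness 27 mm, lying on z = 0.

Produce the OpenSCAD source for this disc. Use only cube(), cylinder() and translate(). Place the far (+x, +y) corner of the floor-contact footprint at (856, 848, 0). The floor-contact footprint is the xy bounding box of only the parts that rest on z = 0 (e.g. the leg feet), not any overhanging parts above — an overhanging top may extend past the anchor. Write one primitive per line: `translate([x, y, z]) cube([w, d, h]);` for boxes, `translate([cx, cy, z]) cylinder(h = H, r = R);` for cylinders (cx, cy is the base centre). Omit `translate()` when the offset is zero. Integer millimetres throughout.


translate([510, 502, 0]) cylinder(h = 27, r = 346);


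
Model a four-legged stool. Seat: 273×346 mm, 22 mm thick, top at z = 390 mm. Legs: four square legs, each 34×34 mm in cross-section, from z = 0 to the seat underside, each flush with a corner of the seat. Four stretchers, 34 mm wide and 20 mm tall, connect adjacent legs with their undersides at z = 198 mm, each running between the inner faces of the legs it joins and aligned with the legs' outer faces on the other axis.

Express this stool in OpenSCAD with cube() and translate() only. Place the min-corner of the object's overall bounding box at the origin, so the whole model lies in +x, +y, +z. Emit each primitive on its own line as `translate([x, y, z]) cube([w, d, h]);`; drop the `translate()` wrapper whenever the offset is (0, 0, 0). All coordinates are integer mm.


translate([0, 0, 368]) cube([273, 346, 22]);
cube([34, 34, 368]);
translate([239, 0, 0]) cube([34, 34, 368]);
translate([0, 312, 0]) cube([34, 34, 368]);
translate([239, 312, 0]) cube([34, 34, 368]);
translate([34, 0, 198]) cube([205, 34, 20]);
translate([34, 312, 198]) cube([205, 34, 20]);
translate([0, 34, 198]) cube([34, 278, 20]);
translate([239, 34, 198]) cube([34, 278, 20]);


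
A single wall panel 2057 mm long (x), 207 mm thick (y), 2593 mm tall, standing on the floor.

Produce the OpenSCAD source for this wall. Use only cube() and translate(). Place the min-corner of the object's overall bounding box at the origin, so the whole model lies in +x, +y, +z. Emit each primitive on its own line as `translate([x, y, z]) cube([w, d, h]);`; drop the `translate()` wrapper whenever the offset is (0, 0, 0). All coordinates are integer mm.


cube([2057, 207, 2593]);


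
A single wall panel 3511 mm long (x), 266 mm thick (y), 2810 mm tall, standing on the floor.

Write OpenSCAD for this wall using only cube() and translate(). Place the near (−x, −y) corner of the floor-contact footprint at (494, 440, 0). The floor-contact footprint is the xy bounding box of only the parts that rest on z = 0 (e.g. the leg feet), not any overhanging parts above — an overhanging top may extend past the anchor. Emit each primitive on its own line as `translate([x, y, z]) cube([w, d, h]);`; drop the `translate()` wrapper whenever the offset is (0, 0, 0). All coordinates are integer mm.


translate([494, 440, 0]) cube([3511, 266, 2810]);


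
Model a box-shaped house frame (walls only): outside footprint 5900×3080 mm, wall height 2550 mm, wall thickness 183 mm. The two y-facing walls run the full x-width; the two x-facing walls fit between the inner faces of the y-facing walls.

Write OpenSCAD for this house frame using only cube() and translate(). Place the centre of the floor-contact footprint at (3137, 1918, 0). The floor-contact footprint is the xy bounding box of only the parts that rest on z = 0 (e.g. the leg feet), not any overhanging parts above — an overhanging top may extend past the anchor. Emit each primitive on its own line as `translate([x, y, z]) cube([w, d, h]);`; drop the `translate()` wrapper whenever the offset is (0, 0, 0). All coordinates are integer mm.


translate([187, 378, 0]) cube([5900, 183, 2550]);
translate([187, 3275, 0]) cube([5900, 183, 2550]);
translate([187, 561, 0]) cube([183, 2714, 2550]);
translate([5904, 561, 0]) cube([183, 2714, 2550]);


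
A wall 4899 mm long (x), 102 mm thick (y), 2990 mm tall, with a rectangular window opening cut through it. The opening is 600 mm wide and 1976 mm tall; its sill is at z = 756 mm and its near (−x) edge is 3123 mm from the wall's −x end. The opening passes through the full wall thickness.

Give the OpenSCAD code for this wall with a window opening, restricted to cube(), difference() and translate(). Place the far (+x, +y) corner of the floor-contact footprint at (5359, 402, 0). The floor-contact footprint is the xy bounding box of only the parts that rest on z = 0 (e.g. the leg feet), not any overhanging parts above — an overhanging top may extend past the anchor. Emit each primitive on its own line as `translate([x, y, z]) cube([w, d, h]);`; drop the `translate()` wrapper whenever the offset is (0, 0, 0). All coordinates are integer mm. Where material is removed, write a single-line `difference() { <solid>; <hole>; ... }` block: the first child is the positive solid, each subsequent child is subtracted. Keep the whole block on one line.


difference() { translate([460, 300, 0]) cube([4899, 102, 2990]); translate([3583, 300, 756]) cube([600, 102, 1976]); }


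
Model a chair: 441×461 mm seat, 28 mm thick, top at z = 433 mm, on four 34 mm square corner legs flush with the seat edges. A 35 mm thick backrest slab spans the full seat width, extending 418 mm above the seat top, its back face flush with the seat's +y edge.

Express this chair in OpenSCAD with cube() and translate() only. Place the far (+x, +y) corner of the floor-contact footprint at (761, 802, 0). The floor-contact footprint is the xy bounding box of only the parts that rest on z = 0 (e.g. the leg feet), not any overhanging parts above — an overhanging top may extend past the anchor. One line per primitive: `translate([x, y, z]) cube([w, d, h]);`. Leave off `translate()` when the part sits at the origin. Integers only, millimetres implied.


translate([320, 341, 405]) cube([441, 461, 28]);
translate([320, 341, 0]) cube([34, 34, 405]);
translate([727, 341, 0]) cube([34, 34, 405]);
translate([320, 768, 0]) cube([34, 34, 405]);
translate([727, 768, 0]) cube([34, 34, 405]);
translate([320, 767, 433]) cube([441, 35, 418]);


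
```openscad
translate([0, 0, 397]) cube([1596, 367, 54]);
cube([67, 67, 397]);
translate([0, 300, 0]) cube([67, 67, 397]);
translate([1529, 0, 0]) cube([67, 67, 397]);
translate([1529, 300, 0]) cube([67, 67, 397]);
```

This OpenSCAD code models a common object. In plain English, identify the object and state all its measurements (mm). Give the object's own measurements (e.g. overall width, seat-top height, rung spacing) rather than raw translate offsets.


A long wooden bench with a 1596 mm (x) × 367 mm (y) seat, 54 mm thick, its top surface 451 mm above the floor. Four 67 mm square legs at the seat corners, flush with the edges, run from z = 0 to the seat underside.


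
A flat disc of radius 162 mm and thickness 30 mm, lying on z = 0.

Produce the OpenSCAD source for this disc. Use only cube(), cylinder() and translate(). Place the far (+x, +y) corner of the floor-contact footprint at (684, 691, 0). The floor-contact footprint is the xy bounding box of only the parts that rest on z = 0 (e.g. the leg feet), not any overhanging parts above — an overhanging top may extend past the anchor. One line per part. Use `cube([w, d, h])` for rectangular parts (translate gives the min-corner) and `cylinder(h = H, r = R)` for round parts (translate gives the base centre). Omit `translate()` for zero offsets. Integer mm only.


translate([522, 529, 0]) cylinder(h = 30, r = 162);


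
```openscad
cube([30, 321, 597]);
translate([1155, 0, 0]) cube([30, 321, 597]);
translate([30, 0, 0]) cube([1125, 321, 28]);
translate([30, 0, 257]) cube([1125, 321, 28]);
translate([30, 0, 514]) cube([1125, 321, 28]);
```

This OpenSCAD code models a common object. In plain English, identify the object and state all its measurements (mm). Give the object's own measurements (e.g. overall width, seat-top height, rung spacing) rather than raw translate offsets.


An open bookshelf. Two side panels, each 30 mm thick, 321 mm deep and 597 mm tall, stand 1185 mm apart (outside-to-outside). Between them sit 3 shelves, each 28 mm thick and 321 mm deep, spanning the full gap between the sides. The bottom shelf rests on the floor (its underside at z = 0) and the clear gap between one shelf's top and the next shelf's underside is 229 mm.


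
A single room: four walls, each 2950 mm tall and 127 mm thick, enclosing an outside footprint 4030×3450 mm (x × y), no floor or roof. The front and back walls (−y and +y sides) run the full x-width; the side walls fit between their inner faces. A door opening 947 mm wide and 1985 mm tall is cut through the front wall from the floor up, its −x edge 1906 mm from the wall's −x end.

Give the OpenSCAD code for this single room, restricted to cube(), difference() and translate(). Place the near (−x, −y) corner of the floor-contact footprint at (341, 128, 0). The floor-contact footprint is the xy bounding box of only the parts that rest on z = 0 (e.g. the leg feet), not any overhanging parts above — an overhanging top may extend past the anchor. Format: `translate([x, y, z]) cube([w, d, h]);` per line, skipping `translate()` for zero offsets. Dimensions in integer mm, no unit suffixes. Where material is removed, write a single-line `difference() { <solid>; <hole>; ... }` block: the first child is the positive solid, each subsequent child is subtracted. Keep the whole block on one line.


difference() { translate([341, 128, 0]) cube([4030, 127, 2950]); translate([2247, 128, 0]) cube([947, 127, 1985]); }
translate([341, 3451, 0]) cube([4030, 127, 2950]);
translate([341, 255, 0]) cube([127, 3196, 2950]);
translate([4244, 255, 0]) cube([127, 3196, 2950]);


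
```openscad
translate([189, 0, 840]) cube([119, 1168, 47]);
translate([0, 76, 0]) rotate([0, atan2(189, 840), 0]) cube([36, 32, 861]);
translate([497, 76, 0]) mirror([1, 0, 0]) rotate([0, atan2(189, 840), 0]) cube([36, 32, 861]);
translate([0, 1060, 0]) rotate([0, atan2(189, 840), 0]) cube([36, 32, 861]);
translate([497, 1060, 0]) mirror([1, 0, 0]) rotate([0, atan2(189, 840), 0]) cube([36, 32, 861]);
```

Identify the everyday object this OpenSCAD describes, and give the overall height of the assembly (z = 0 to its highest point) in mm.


A sawhorse. The overall height is 887 mm.

A beam across two mirrored pairs of raked legs — a sawhorse. The beam's underside is at z = 840 (matching the legs' vertical rise in atan2(189, 840)) and the beam is 47 mm tall, so its top is at 840 + 47 = 887 mm. The raked legs top out at the beam's underside, so that is the highest point.


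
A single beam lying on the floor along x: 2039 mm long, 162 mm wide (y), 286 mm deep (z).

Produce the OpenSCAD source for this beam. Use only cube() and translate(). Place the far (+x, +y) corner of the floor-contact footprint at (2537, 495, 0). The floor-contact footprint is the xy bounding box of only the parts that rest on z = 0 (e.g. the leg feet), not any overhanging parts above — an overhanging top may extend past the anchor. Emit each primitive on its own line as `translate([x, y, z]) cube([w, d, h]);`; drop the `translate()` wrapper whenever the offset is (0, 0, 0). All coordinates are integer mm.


translate([498, 333, 0]) cube([2039, 162, 286]);


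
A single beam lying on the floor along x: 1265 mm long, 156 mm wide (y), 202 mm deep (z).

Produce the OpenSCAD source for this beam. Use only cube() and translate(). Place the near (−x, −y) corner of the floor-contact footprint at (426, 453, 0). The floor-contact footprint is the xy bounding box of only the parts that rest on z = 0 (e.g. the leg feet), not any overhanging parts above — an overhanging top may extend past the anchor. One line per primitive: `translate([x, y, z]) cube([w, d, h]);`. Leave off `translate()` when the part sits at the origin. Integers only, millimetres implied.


translate([426, 453, 0]) cube([1265, 156, 202]);


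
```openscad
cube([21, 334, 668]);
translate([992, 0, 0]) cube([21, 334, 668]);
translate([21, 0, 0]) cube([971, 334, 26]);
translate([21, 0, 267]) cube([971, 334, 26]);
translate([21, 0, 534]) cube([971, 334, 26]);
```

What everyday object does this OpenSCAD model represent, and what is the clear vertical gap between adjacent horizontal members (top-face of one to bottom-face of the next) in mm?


A bookshelf. The clear shelf gap is 241 mm.

Two tall side panels with 3 horizontal boards between them — a bookshelf. The first two shelf undersides are at z = 0 and z = 267; with shelf thickness 26, the clear gap is 267 − 0 − 26 = 241 mm.


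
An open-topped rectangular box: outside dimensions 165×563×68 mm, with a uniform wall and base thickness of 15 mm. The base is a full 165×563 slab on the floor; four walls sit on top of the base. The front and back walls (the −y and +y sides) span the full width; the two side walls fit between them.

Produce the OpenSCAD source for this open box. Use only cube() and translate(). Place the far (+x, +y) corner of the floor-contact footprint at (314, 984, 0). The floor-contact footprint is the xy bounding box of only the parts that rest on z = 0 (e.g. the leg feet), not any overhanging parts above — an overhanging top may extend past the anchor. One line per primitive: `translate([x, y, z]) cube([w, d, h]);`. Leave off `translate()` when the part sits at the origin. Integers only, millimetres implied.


translate([149, 421, 0]) cube([165, 563, 15]);
translate([149, 421, 15]) cube([165, 15, 53]);
translate([149, 969, 15]) cube([165, 15, 53]);
translate([149, 436, 15]) cube([15, 533, 53]);
translate([299, 436, 15]) cube([15, 533, 53]);


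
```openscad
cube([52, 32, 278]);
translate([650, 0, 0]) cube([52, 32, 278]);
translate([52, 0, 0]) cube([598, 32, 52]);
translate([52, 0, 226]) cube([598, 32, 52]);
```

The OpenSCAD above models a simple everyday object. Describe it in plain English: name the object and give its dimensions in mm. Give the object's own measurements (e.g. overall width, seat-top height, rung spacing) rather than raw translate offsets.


A rectangular picture frame lying in the x–z plane (depth along y). The opening is 598 mm wide (x) by 174 mm tall (z), surrounded by a border 52 mm wide on all four sides. The frame is 32 mm deep and is made of two full-height vertical stiles with two horizontal rails fitted between them.


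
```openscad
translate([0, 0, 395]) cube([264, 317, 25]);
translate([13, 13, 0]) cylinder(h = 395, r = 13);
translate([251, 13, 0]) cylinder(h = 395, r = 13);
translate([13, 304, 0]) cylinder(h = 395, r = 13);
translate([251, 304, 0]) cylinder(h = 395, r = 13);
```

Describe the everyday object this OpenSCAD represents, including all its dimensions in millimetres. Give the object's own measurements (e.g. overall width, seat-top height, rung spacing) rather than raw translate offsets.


A simple wooden stool: a rectangular seat 264 mm (x) by 317 mm (y), 25 mm thick, top face at z = 420 mm, on four round legs, each 26 mm in diameter. The legs rest on z = 0, each leg's axis is inset half a diameter from the nearest pair of seat edges (so the leg's bounding box is flush with the corner).


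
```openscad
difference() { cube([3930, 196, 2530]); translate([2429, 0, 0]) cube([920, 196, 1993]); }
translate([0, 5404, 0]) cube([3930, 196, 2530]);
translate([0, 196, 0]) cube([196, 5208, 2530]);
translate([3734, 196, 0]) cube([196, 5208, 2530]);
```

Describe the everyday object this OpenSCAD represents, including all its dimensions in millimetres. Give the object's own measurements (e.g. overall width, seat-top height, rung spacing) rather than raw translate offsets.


A single room: four walls, each 2530 mm tall and 196 mm thick, enclosing an outside footprint 3930×5600 mm (x × y), no floor or roof. The front and back walls (−y and +y sides) run the full x-width; the side walls fit between their inner faces. A door opening 920 mm wide and 1993 mm tall is cut through the front wall from the floor up, its −x edge 2429 mm from the wall's −x end.


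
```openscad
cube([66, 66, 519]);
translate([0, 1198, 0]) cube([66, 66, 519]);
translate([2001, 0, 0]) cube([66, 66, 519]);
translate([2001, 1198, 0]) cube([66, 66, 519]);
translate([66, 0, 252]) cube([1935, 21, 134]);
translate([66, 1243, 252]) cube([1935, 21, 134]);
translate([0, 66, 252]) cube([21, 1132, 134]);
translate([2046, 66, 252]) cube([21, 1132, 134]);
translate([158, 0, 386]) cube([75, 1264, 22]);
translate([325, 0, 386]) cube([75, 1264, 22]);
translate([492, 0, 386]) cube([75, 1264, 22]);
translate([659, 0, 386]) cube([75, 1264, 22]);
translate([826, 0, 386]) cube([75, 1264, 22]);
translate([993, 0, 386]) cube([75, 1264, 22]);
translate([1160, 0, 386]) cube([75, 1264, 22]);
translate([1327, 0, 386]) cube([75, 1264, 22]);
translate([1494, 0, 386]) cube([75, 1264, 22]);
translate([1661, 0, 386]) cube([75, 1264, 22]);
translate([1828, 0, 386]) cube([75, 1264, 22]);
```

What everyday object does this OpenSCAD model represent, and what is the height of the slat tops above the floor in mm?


A bed frame. The slat-top height is 408 mm.

Four posts, four rails, and a row of slats — a bed frame. Slats sit on the rails at z = 252 + 134 = 386; with slat thickness 22, the top is 408 mm.


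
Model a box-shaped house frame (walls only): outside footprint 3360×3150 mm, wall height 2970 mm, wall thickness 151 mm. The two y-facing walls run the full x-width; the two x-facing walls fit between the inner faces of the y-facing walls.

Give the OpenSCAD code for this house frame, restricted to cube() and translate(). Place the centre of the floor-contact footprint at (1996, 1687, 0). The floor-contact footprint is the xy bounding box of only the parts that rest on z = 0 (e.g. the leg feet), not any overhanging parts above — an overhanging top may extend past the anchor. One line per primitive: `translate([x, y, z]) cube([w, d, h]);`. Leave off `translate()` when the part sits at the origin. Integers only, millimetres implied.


translate([316, 112, 0]) cube([3360, 151, 2970]);
translate([316, 3111, 0]) cube([3360, 151, 2970]);
translate([316, 263, 0]) cube([151, 2848, 2970]);
translate([3525, 263, 0]) cube([151, 2848, 2970]);


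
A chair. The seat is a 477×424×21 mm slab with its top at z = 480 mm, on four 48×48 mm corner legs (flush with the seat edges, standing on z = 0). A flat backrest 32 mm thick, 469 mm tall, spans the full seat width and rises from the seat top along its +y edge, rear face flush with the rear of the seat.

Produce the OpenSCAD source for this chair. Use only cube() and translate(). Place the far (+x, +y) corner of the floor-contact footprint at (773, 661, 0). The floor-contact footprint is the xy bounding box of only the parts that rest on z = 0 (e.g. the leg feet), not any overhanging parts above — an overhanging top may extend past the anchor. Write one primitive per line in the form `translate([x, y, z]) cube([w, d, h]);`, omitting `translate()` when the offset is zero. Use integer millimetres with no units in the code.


translate([296, 237, 459]) cube([477, 424, 21]);
translate([296, 237, 0]) cube([48, 48, 459]);
translate([725, 237, 0]) cube([48, 48, 459]);
translate([296, 613, 0]) cube([48, 48, 459]);
translate([725, 613, 0]) cube([48, 48, 459]);
translate([296, 629, 480]) cube([477, 32, 469]);


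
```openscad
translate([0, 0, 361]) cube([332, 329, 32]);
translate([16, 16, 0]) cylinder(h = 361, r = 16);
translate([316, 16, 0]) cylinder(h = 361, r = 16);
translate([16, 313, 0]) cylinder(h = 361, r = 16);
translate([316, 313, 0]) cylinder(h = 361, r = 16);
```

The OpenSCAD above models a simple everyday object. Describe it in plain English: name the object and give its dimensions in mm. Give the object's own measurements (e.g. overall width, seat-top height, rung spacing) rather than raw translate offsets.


A simple wooden stool: a rectangular seat 332 mm (x) by 329 mm (y), 32 mm thick, top face at z = 393 mm, on four round legs, each 32 mm in diameter. The legs rest on z = 0, each leg's axis is inset half a diameter from the nearest pair of seat edges (so the leg's bounding box is flush with the corner).


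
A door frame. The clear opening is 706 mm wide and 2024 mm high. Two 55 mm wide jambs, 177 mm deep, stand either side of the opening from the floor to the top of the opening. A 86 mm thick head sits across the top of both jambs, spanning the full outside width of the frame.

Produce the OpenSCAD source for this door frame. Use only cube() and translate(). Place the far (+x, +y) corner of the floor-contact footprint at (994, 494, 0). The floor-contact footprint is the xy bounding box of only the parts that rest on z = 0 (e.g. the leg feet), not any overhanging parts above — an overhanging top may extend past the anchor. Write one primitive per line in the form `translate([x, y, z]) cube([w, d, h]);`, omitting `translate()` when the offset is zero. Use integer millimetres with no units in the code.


translate([178, 317, 0]) cube([55, 177, 2024]);
translate([939, 317, 0]) cube([55, 177, 2024]);
translate([178, 317, 2024]) cube([816, 177, 86]);


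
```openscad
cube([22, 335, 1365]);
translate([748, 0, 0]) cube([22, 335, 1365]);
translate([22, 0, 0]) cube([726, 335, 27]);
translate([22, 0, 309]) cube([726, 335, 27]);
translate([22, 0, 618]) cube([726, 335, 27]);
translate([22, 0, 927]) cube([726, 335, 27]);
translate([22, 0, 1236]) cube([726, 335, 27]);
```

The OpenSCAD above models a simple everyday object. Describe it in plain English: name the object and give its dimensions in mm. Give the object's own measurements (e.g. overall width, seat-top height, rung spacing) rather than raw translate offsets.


An open bookshelf. Two side panels, each 22 mm thick, 335 mm deep and 1365 mm tall, stand 770 mm apart (outside-to-outside). Between them sit 5 shelves, each 27 mm thick and 335 mm deep, spanning the full gap between the sides. The bottom shelf rests on the floor (its underside at z = 0) and the clear gap between one shelf's top and the next shelf's underside is 282 mm.


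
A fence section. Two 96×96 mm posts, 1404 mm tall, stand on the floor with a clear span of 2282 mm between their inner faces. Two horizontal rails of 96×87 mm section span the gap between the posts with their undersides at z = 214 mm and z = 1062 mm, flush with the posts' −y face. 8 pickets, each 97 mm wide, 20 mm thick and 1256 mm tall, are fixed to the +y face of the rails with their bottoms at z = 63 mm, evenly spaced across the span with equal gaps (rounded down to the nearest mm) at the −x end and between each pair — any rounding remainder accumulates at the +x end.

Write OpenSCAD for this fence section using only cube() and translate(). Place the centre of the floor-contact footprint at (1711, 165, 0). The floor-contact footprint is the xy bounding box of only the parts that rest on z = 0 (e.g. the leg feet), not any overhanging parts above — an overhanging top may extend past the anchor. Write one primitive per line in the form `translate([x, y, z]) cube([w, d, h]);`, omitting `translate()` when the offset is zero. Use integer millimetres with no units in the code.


translate([474, 117, 0]) cube([96, 96, 1404]);
translate([2852, 117, 0]) cube([96, 96, 1404]);
translate([570, 117, 214]) cube([2282, 96, 87]);
translate([570, 117, 1062]) cube([2282, 96, 87]);
translate([737, 213, 63]) cube([97, 20, 1256]);
translate([1001, 213, 63]) cube([97, 20, 1256]);
translate([1265, 213, 63]) cube([97, 20, 1256]);
translate([1529, 213, 63]) cube([97, 20, 1256]);
translate([1793, 213, 63]) cube([97, 20, 1256]);
translate([2057, 213, 63]) cube([97, 20, 1256]);
translate([2321, 213, 63]) cube([97, 20, 1256]);
translate([2585, 213, 63]) cube([97, 20, 1256]);


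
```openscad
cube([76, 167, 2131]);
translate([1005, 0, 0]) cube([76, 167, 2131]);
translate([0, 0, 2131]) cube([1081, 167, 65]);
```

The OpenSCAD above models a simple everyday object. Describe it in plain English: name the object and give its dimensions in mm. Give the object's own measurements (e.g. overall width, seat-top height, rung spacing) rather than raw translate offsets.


A door frame. The clear opening is 929 mm wide and 2131 mm high. Two 76 mm wide jambs, 167 mm deep, stand either side of the opening from the floor to the top of the opening. A 65 mm thick head sits across the top of both jambs, spanning the full outside width of the frame.


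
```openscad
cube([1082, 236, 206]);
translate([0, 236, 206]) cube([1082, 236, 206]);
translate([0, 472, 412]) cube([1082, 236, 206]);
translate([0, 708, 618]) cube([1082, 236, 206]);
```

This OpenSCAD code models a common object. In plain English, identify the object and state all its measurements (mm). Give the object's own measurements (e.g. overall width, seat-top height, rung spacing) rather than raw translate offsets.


A straight staircase of 4 solid steps. Each step is 1082 mm wide (x), 236 mm deep (y, the going) and 206 mm tall (the rise). The first step rests on the floor; each subsequent step sits one going further in +y and one rise higher in +z, directly behind and above the previous step with no overlap.


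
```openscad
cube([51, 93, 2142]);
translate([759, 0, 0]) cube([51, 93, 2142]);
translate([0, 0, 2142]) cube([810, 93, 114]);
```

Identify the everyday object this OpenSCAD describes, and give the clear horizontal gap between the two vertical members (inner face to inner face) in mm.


A door frame. The clear opening width is 708 mm.

Two 2142 mm tall posts with a header on top — a door frame. The left jamb is 51 mm wide at x = 0; the right jamb starts at x = 759. The clear opening is 759 − 51 = 708 mm.


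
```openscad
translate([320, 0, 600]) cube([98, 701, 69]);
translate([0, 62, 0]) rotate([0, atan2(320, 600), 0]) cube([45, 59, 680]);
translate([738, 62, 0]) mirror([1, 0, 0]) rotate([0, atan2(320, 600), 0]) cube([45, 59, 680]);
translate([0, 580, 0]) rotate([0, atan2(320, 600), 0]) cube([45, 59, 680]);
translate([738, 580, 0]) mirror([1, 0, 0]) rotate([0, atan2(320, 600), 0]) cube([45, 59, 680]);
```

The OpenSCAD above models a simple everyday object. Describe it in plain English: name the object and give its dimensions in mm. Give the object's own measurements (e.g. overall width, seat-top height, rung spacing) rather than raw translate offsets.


A sawhorse. A 98×701×69 mm beam (x, y, z) sits on two A-frame leg pairs. Each pair is two raked legs of 45×59 mm section (59 mm along y) splaying symmetrically in x. Each leg rises 600 mm vertically over 320 mm of horizontal reach and is 680 mm long along its own axis. Every leg's outer bottom edge rests on the floor and its outer top edge meets a bottom edge of the beam — the left legs (tilting toward +x) meet the beam's −x bottom edge, the right legs (their mirror images, tilting toward −x) meet its +x bottom edge — so the leg tops tuck under the beam, the beam's underside is 600 mm above the floor, and the feet are 738 mm apart outside-to-outside with the beam centred between them. The two leg pairs are set in 62 mm from either end of the beam.


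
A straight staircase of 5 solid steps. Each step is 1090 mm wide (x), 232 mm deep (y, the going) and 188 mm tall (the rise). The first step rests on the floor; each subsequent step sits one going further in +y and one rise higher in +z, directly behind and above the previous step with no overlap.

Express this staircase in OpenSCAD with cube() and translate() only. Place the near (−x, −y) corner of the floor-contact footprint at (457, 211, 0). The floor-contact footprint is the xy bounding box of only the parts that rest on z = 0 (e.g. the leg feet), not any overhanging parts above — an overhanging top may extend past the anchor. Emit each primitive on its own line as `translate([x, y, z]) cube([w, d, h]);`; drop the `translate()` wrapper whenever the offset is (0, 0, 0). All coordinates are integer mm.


translate([457, 211, 0]) cube([1090, 232, 188]);
translate([457, 443, 188]) cube([1090, 232, 188]);
translate([457, 675, 376]) cube([1090, 232, 188]);
translate([457, 907, 564]) cube([1090, 232, 188]);
translate([457, 1139, 752]) cube([1090, 232, 188]);


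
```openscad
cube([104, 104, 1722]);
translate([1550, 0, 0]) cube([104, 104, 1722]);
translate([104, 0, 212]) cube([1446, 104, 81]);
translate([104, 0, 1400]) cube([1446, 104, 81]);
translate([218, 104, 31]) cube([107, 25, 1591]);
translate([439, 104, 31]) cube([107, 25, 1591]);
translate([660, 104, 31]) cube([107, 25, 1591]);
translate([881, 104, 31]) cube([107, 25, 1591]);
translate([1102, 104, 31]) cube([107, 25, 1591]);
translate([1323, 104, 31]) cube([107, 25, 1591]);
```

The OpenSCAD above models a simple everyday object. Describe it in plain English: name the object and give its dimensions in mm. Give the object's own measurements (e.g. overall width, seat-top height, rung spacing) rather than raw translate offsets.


A fence section. Two 104×104 mm posts, 1722 mm tall, stand on the floor with a clear span of 1446 mm between their inner faces. Two horizontal rails of 104×81 mm section span the gap between the posts with their undersides at z = 212 mm and z = 1400 mm, flush with the posts' −y face. 6 pickets, each 107 mm wide, 25 mm thick and 1591 mm tall, are fixed to the +y face of the rails with their bottoms at z = 31 mm, spaced across the span with a 114 mm gap after the −x post and between neighbouring pickets, with 120 mm left before the +x post.


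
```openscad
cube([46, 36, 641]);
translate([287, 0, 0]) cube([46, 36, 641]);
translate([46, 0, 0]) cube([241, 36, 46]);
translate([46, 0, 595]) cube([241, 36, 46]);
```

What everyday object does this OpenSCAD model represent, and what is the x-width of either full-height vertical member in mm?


A picture frame. The border width is 46 mm.

Four thin pieces enclosing a rectangular opening — a picture frame. The two full-height stiles are 641 mm tall; the top rail sits at z = 595 and is 46 mm tall, so the border above the opening is 641 − 595 = 46 mm, matching the stile x-width.


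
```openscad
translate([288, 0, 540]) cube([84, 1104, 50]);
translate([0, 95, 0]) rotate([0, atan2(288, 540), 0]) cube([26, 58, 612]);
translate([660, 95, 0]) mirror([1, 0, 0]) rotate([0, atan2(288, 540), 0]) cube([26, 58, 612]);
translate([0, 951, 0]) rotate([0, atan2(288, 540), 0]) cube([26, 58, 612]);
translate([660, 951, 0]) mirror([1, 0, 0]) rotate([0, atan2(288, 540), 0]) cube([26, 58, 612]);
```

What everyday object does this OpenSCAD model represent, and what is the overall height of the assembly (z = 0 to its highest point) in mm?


A sawhorse. The overall height is 590 mm.

A beam across two mirrored pairs of raked legs — a sawhorse. The beam's underside is at z = 540 (matching the legs' vertical rise in atan2(288, 540)) and the beam is 50 mm tall, so its top is at 540 + 50 = 590 mm. The raked legs top out at the beam's underside, so that is the highest point.


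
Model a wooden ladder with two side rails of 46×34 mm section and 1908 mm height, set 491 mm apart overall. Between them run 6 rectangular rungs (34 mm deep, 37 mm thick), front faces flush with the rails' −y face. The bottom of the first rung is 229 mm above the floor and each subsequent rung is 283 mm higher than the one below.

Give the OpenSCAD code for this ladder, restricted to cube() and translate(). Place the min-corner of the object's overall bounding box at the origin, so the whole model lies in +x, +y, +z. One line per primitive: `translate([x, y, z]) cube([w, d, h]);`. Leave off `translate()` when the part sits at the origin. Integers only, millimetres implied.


cube([46, 34, 1908]);
translate([445, 0, 0]) cube([46, 34, 1908]);
translate([46, 0, 229]) cube([399, 34, 37]);
translate([46, 0, 512]) cube([399, 34, 37]);
translate([46, 0, 795]) cube([399, 34, 37]);
translate([46, 0, 1078]) cube([399, 34, 37]);
translate([46, 0, 1361]) cube([399, 34, 37]);
translate([46, 0, 1644]) cube([399, 34, 37]);


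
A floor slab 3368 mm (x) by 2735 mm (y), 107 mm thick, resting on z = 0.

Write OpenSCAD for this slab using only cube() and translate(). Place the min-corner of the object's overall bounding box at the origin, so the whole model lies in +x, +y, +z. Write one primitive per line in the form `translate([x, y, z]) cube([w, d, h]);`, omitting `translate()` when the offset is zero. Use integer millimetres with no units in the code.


cube([3368, 2735, 107]);


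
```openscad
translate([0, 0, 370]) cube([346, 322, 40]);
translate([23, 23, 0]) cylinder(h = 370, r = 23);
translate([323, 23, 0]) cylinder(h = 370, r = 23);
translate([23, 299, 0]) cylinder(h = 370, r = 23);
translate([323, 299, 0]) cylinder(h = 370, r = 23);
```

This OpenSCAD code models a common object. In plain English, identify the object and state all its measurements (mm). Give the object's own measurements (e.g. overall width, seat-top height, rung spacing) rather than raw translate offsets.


A simple wooden stool: a rectangular seat 346 mm (x) by 322 mm (y), 40 mm thick, top face at z = 410 mm, on four round legs, each 46 mm in diameter. The legs rest on z = 0, each leg's axis is inset half a diameter from the nearest pair of seat edges (so the leg's bounding box is flush with the corner).
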